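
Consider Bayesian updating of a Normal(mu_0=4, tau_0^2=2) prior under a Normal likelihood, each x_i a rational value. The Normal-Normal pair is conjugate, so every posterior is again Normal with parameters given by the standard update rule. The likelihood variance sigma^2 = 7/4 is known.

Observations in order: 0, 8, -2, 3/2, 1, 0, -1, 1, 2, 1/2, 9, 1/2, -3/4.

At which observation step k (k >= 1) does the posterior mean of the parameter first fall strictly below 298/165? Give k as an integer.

obs 1: x=0 → posterior Normal(28/15, 14/15)
obs 2: x=8 → posterior Normal(4, 14/23)
obs 3: x=-2 → posterior Normal(76/31, 14/31)
obs 4: x=3/2 → posterior Normal(88/39, 14/39)
obs 5: x=1 → posterior Normal(96/47, 14/47)
obs 6: x=0 → posterior Normal(96/55, 14/55)
obs 7: x=-1 → posterior Normal(88/63, 2/9)
obs 8: x=1 → posterior Normal(96/71, 14/71)
obs 9: x=2 → posterior Normal(112/79, 14/79)
obs 10: x=1/2 → posterior Normal(4/3, 14/87)
obs 11: x=9 → posterior Normal(188/95, 14/95)
obs 12: x=1/2 → posterior Normal(192/103, 14/103)
obs 13: x=-3/4 → posterior Normal(62/37, 14/111)

k = 6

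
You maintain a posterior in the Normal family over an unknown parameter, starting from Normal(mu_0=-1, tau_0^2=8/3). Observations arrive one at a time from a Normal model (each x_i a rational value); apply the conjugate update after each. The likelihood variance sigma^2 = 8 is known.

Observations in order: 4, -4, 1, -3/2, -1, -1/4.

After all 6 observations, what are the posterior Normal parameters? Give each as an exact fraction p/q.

obs 1: x=4 → posterior Normal(1/4, 2)
obs 2: x=-4 → posterior Normal(-3/5, 8/5)
obs 3: x=1 → posterior Normal(-1/3, 4/3)
obs 4: x=-3/2 → posterior Normal(-1/2, 8/7)
obs 5: x=-1 → posterior Normal(-9/16, 1)
obs 6: x=-1/4 → posterior Normal(-19/36, 8/9)

mu_0=-19/36, tau_0^2=8/9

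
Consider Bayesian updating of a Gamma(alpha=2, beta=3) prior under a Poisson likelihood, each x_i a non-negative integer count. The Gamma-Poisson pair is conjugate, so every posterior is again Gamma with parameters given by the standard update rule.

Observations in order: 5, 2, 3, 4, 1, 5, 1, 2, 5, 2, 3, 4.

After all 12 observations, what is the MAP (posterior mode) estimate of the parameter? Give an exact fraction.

obs 1: x=5 → posterior Gamma(7, 4)
obs 2: x=2 → posterior Gamma(9, 5)
obs 3: x=3 → posterior Gamma(12, 6)
obs 4: x=4 → posterior Gamma(16, 7)
obs 5: x=1 → posterior Gamma(17, 8)
obs 6: x=5 → posterior Gamma(22, 9)
obs 7: x=1 → posterior Gamma(23, 10)
obs 8: x=2 → posterior Gamma(25, 11)
obs 9: x=5 → posterior Gamma(30, 12)
obs 10: x=2 → posterior Gamma(32, 13)
obs 11: x=3 → posterior Gamma(35, 14)
obs 12: x=4 → posterior Gamma(39, 15)

38/15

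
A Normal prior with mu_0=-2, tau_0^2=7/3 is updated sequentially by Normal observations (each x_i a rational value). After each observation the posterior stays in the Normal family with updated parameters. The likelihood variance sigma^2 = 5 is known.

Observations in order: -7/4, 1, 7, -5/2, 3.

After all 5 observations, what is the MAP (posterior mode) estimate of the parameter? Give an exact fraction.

69/200

obs 1: x=-7/4 → posterior Normal(-169/88, 35/22)
obs 2: x=1 → posterior Normal(-141/116, 35/29)
obs 3: x=7 → posterior Normal(55/144, 35/36)
obs 4: x=-5/2 → posterior Normal(-15/172, 35/43)
obs 5: x=3 → posterior Normal(69/200, 7/10)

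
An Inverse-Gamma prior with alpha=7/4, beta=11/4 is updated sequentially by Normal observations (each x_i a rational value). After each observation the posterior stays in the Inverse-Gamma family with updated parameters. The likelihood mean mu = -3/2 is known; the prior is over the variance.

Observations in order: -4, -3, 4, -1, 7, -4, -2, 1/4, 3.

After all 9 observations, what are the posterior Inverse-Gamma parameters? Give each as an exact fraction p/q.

obs 1: x=-4 → posterior Inverse-Gamma(9/4, 47/8)
obs 2: x=-3 → posterior Inverse-Gamma(11/4, 7)
obs 3: x=4 → posterior Inverse-Gamma(13/4, 177/8)
obs 4: x=-1 → posterior Inverse-Gamma(15/4, 89/4)
obs 5: x=7 → posterior Inverse-Gamma(17/4, 467/8)
obs 6: x=-4 → posterior Inverse-Gamma(19/4, 123/2)
obs 7: x=-2 → posterior Inverse-Gamma(21/4, 493/8)
obs 8: x=1/4 → posterior Inverse-Gamma(23/4, 2021/32)
obs 9: x=3 → posterior Inverse-Gamma(25/4, 2345/32)

alpha=25/4, beta=2345/32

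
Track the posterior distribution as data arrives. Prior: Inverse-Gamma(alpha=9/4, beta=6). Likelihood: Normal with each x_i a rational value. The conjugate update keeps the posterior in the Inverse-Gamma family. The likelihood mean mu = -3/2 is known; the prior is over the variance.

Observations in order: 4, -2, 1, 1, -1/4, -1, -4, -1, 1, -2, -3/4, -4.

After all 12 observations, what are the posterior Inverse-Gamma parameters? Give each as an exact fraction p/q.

obs 1: x=4 → posterior Inverse-Gamma(11/4, 169/8)
obs 2: x=-2 → posterior Inverse-Gamma(13/4, 85/4)
obs 3: x=1 → posterior Inverse-Gamma(15/4, 195/8)
obs 4: x=1 → posterior Inverse-Gamma(17/4, 55/2)
obs 5: x=-1/4 → posterior Inverse-Gamma(19/4, 905/32)
obs 6: x=-1 → posterior Inverse-Gamma(21/4, 909/32)
obs 7: x=-4 → posterior Inverse-Gamma(23/4, 1009/32)
obs 8: x=-1 → posterior Inverse-Gamma(25/4, 1013/32)
obs 9: x=1 → posterior Inverse-Gamma(27/4, 1113/32)
obs 10: x=-2 → posterior Inverse-Gamma(29/4, 1117/32)
obs 11: x=-3/4 → posterior Inverse-Gamma(31/4, 563/16)
obs 12: x=-4 → posterior Inverse-Gamma(33/4, 613/16)

alpha=33/4, beta=613/16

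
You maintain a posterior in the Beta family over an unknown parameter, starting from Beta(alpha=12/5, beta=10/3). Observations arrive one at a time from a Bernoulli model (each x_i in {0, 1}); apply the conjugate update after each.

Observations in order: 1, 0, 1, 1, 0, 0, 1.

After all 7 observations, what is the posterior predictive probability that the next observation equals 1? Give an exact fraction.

obs 1: x=1 → posterior Beta(17/5, 10/3)
obs 2: x=0 → posterior Beta(17/5, 13/3)
obs 3: x=1 → posterior Beta(22/5, 13/3)
obs 4: x=1 → posterior Beta(27/5, 13/3)
obs 5: x=0 → posterior Beta(27/5, 16/3)
obs 6: x=0 → posterior Beta(27/5, 19/3)
obs 7: x=1 → posterior Beta(32/5, 19/3)

96/191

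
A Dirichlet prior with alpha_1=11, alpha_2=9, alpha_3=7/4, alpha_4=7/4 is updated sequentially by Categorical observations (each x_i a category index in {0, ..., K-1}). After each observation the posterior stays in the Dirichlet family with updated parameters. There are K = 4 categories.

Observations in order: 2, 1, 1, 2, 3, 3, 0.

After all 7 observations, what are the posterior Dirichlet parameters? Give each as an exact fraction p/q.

obs 1: x=2 → posterior Dirichlet(11, 9, 11/4, 7/4)
obs 2: x=1 → posterior Dirichlet(11, 10, 11/4, 7/4)
obs 3: x=1 → posterior Dirichlet(11, 11, 11/4, 7/4)
obs 4: x=2 → posterior Dirichlet(11, 11, 15/4, 7/4)
obs 5: x=3 → posterior Dirichlet(11, 11, 15/4, 11/4)
obs 6: x=3 → posterior Dirichlet(11, 11, 15/4, 15/4)
obs 7: x=0 → posterior Dirichlet(12, 11, 15/4, 15/4)

alpha_1=12, alpha_2=11, alpha_3=15/4, alpha_4=15/4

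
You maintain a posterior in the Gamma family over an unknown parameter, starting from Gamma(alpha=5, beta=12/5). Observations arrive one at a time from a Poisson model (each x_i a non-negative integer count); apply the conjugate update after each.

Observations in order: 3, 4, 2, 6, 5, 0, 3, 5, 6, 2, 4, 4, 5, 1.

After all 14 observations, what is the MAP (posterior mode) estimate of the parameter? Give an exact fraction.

135/41

obs 1: x=3 → posterior Gamma(8, 17/5)
obs 2: x=4 → posterior Gamma(12, 22/5)
obs 3: x=2 → posterior Gamma(14, 27/5)
obs 4: x=6 → posterior Gamma(20, 32/5)
obs 5: x=5 → posterior Gamma(25, 37/5)
obs 6: x=0 → posterior Gamma(25, 42/5)
obs 7: x=3 → posterior Gamma(28, 47/5)
obs 8: x=5 → posterior Gamma(33, 52/5)
obs 9: x=6 → posterior Gamma(39, 57/5)
obs 10: x=2 → posterior Gamma(41, 62/5)
obs 11: x=4 → posterior Gamma(45, 67/5)
obs 12: x=4 → posterior Gamma(49, 72/5)
obs 13: x=5 → posterior Gamma(54, 77/5)
obs 14: x=1 → posterior Gamma(55, 82/5)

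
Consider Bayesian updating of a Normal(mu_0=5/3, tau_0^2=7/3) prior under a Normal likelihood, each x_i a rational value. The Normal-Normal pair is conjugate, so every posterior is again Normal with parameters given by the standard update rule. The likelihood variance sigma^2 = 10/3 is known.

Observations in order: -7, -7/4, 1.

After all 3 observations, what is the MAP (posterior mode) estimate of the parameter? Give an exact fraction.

-451/372

obs 1: x=-7 → posterior Normal(-97/51, 70/51)
obs 2: x=-7/4 → posterior Normal(-535/288, 35/36)
obs 3: x=1 → posterior Normal(-451/372, 70/93)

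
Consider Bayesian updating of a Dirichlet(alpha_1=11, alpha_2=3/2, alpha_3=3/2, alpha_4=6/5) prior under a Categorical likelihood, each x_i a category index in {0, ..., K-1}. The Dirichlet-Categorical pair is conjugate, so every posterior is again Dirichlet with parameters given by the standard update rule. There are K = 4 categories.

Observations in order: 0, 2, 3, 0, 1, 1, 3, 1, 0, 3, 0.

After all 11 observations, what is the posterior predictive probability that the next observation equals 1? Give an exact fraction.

45/262

obs 1: x=0 → posterior Dirichlet(12, 3/2, 3/2, 6/5)
obs 2: x=2 → posterior Dirichlet(12, 3/2, 5/2, 6/5)
obs 3: x=3 → posterior Dirichlet(12, 3/2, 5/2, 11/5)
obs 4: x=0 → posterior Dirichlet(13, 3/2, 5/2, 11/5)
obs 5: x=1 → posterior Dirichlet(13, 5/2, 5/2, 11/5)
obs 6: x=1 → posterior Dirichlet(13, 7/2, 5/2, 11/5)
obs 7: x=3 → posterior Dirichlet(13, 7/2, 5/2, 16/5)
obs 8: x=1 → posterior Dirichlet(13, 9/2, 5/2, 16/5)
obs 9: x=0 → posterior Dirichlet(14, 9/2, 5/2, 16/5)
obs 10: x=3 → posterior Dirichlet(14, 9/2, 5/2, 21/5)
obs 11: x=0 → posterior Dirichlet(15, 9/2, 5/2, 21/5)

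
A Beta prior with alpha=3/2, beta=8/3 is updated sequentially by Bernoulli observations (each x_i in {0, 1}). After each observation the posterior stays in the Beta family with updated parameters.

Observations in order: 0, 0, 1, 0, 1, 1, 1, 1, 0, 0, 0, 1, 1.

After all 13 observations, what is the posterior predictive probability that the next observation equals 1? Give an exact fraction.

51/103

obs 1: x=0 → posterior Beta(3/2, 11/3)
obs 2: x=0 → posterior Beta(3/2, 14/3)
obs 3: x=1 → posterior Beta(5/2, 14/3)
obs 4: x=0 → posterior Beta(5/2, 17/3)
obs 5: x=1 → posterior Beta(7/2, 17/3)
obs 6: x=1 → posterior Beta(9/2, 17/3)
obs 7: x=1 → posterior Beta(11/2, 17/3)
obs 8: x=1 → posterior Beta(13/2, 17/3)
obs 9: x=0 → posterior Beta(13/2, 20/3)
obs 10: x=0 → posterior Beta(13/2, 23/3)
obs 11: x=0 → posterior Beta(13/2, 26/3)
obs 12: x=1 → posterior Beta(15/2, 26/3)
obs 13: x=1 → posterior Beta(17/2, 26/3)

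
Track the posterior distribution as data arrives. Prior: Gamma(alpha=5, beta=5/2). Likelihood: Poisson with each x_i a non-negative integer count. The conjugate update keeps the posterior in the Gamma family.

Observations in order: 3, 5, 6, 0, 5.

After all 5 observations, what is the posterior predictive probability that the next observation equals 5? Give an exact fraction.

obs 1: x=3 → posterior Gamma(8, 7/2)
obs 2: x=5 → posterior Gamma(13, 9/2)
obs 3: x=6 → posterior Gamma(19, 11/2)
obs 4: x=0 → posterior Gamma(19, 13/2)
obs 5: x=5 → posterior Gamma(24, 15/2)

52942609492020950317382812500000000/481968572106750915091411825223071697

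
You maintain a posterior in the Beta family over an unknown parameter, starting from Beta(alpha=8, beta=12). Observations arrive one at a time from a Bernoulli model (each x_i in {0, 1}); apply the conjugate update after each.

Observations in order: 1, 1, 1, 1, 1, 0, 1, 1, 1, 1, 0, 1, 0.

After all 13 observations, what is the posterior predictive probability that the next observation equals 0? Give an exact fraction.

obs 1: x=1 → posterior Beta(9, 12)
obs 2: x=1 → posterior Beta(10, 12)
obs 3: x=1 → posterior Beta(11, 12)
obs 4: x=1 → posterior Beta(12, 12)
obs 5: x=1 → posterior Beta(13, 12)
obs 6: x=0 → posterior Beta(13, 13)
obs 7: x=1 → posterior Beta(14, 13)
obs 8: x=1 → posterior Beta(15, 13)
obs 9: x=1 → posterior Beta(16, 13)
obs 10: x=1 → posterior Beta(17, 13)
obs 11: x=0 → posterior Beta(17, 14)
obs 12: x=1 → posterior Beta(18, 14)
obs 13: x=0 → posterior Beta(18, 15)

5/11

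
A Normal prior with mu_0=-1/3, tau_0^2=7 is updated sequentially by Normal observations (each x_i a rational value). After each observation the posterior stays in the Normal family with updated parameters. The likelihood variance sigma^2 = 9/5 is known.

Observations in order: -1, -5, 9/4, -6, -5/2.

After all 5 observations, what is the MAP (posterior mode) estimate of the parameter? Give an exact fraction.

obs 1: x=-1 → posterior Normal(-19/22, 63/44)
obs 2: x=-5 → posterior Normal(-213/79, 63/79)
obs 3: x=9/4 → posterior Normal(-179/152, 21/38)
obs 4: x=-6 → posterior Normal(-1377/596, 63/149)
obs 5: x=-5/2 → posterior Normal(-1727/736, 63/184)

-1727/736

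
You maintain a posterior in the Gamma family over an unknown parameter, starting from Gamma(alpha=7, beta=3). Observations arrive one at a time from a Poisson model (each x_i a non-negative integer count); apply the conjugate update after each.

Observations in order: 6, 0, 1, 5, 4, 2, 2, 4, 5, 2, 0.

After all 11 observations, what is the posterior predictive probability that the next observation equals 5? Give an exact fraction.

obs 1: x=6 → posterior Gamma(13, 4)
obs 2: x=0 → posterior Gamma(13, 5)
obs 3: x=1 → posterior Gamma(14, 6)
obs 4: x=5 → posterior Gamma(19, 7)
obs 5: x=4 → posterior Gamma(23, 8)
obs 6: x=2 → posterior Gamma(25, 9)
obs 7: x=2 → posterior Gamma(27, 10)
obs 8: x=4 → posterior Gamma(31, 11)
obs 9: x=5 → posterior Gamma(36, 12)
obs 10: x=2 → posterior Gamma(38, 13)
obs 11: x=0 → posterior Gamma(38, 14)

10127545361968236450511744953291962225521313447936/124394988610575136600573387113399803638458251953125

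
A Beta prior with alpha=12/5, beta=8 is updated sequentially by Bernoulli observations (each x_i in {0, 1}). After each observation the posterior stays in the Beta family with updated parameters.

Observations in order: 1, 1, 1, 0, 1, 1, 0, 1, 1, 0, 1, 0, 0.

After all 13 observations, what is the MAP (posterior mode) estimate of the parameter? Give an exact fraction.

47/107

obs 1: x=1 → posterior Beta(17/5, 8)
obs 2: x=1 → posterior Beta(22/5, 8)
obs 3: x=1 → posterior Beta(27/5, 8)
obs 4: x=0 → posterior Beta(27/5, 9)
obs 5: x=1 → posterior Beta(32/5, 9)
obs 6: x=1 → posterior Beta(37/5, 9)
obs 7: x=0 → posterior Beta(37/5, 10)
obs 8: x=1 → posterior Beta(42/5, 10)
obs 9: x=1 → posterior Beta(47/5, 10)
obs 10: x=0 → posterior Beta(47/5, 11)
obs 11: x=1 → posterior Beta(52/5, 11)
obs 12: x=0 → posterior Beta(52/5, 12)
obs 13: x=0 → posterior Beta(52/5, 13)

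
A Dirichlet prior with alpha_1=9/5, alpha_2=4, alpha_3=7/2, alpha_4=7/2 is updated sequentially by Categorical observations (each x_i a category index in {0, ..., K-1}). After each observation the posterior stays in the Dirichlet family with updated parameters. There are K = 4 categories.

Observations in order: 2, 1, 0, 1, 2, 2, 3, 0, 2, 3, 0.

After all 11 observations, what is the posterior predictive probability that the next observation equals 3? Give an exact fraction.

55/238

obs 1: x=2 → posterior Dirichlet(9/5, 4, 9/2, 7/2)
obs 2: x=1 → posterior Dirichlet(9/5, 5, 9/2, 7/2)
obs 3: x=0 → posterior Dirichlet(14/5, 5, 9/2, 7/2)
obs 4: x=1 → posterior Dirichlet(14/5, 6, 9/2, 7/2)
obs 5: x=2 → posterior Dirichlet(14/5, 6, 11/2, 7/2)
obs 6: x=2 → posterior Dirichlet(14/5, 6, 13/2, 7/2)
obs 7: x=3 → posterior Dirichlet(14/5, 6, 13/2, 9/2)
obs 8: x=0 → posterior Dirichlet(19/5, 6, 13/2, 9/2)
obs 9: x=2 → posterior Dirichlet(19/5, 6, 15/2, 9/2)
obs 10: x=3 → posterior Dirichlet(19/5, 6, 15/2, 11/2)
obs 11: x=0 → posterior Dirichlet(24/5, 6, 15/2, 11/2)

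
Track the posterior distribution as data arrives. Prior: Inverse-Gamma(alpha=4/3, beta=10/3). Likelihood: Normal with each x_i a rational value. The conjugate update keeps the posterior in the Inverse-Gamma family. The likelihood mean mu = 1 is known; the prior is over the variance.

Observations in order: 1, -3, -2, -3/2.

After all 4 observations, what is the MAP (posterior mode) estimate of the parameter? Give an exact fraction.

obs 1: x=1 → posterior Inverse-Gamma(11/6, 10/3)
obs 2: x=-3 → posterior Inverse-Gamma(7/3, 34/3)
obs 3: x=-2 → posterior Inverse-Gamma(17/6, 95/6)
obs 4: x=-3/2 → posterior Inverse-Gamma(10/3, 455/24)

35/8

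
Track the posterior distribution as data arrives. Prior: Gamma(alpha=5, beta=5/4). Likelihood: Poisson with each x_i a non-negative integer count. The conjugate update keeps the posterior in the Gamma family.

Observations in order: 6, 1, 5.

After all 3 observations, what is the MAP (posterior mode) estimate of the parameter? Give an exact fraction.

64/17

obs 1: x=6 → posterior Gamma(11, 9/4)
obs 2: x=1 → posterior Gamma(12, 13/4)
obs 3: x=5 → posterior Gamma(17, 17/4)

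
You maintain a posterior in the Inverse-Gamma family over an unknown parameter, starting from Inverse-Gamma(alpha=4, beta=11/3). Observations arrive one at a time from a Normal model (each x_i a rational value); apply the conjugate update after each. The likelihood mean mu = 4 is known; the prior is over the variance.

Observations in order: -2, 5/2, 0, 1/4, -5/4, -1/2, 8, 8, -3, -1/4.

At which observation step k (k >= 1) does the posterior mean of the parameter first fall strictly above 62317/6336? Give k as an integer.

k = 6

obs 1: x=-2 → posterior Inverse-Gamma(9/2, 65/3)
obs 2: x=5/2 → posterior Inverse-Gamma(5, 547/24)
obs 3: x=0 → posterior Inverse-Gamma(11/2, 739/24)
obs 4: x=1/4 → posterior Inverse-Gamma(6, 3631/96)
obs 5: x=-5/4 → posterior Inverse-Gamma(13/2, 2477/48)
obs 6: x=-1/2 → posterior Inverse-Gamma(7, 2963/48)
obs 7: x=8 → posterior Inverse-Gamma(15/2, 3347/48)
obs 8: x=8 → posterior Inverse-Gamma(8, 3731/48)
obs 9: x=-3 → posterior Inverse-Gamma(17/2, 4907/48)
obs 10: x=-1/4 → posterior Inverse-Gamma(9, 10681/96)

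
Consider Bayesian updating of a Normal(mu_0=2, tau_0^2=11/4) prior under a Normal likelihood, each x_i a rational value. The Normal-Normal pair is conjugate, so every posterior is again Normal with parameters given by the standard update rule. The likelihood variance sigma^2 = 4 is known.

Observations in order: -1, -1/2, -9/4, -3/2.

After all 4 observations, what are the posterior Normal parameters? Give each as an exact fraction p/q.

mu_0=-103/240, tau_0^2=11/15

obs 1: x=-1 → posterior Normal(7/9, 44/27)
obs 2: x=-1/2 → posterior Normal(31/76, 22/19)
obs 3: x=-9/4 → posterior Normal(-37/196, 44/49)
obs 4: x=-3/2 → posterior Normal(-103/240, 11/15)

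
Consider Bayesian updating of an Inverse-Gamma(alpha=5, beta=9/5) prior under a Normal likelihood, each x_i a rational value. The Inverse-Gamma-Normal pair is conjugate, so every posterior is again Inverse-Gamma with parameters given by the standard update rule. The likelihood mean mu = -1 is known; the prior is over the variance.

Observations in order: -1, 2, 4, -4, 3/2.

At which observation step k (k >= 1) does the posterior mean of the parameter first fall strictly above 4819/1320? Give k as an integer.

obs 1: x=-1 → posterior Inverse-Gamma(11/2, 9/5)
obs 2: x=2 → posterior Inverse-Gamma(6, 63/10)
obs 3: x=4 → posterior Inverse-Gamma(13/2, 94/5)
obs 4: x=-4 → posterior Inverse-Gamma(7, 233/10)
obs 5: x=3/2 → posterior Inverse-Gamma(15/2, 1057/40)

k = 4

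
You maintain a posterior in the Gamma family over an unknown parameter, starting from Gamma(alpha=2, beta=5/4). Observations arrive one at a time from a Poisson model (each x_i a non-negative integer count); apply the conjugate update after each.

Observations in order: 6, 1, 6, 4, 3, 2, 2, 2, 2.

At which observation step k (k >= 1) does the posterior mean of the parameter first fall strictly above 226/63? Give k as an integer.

k = 4

obs 1: x=6 → posterior Gamma(8, 9/4)
obs 2: x=1 → posterior Gamma(9, 13/4)
obs 3: x=6 → posterior Gamma(15, 17/4)
obs 4: x=4 → posterior Gamma(19, 21/4)
obs 5: x=3 → posterior Gamma(22, 25/4)
obs 6: x=2 → posterior Gamma(24, 29/4)
obs 7: x=2 → posterior Gamma(26, 33/4)
obs 8: x=2 → posterior Gamma(28, 37/4)
obs 9: x=2 → posterior Gamma(30, 41/4)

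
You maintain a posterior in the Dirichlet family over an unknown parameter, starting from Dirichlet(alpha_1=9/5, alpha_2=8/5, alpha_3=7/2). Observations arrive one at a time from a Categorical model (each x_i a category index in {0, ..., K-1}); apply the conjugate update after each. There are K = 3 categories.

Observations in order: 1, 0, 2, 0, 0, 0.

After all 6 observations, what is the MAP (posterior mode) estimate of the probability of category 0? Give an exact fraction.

obs 1: x=1 → posterior Dirichlet(9/5, 13/5, 7/2)
obs 2: x=0 → posterior Dirichlet(14/5, 13/5, 7/2)
obs 3: x=2 → posterior Dirichlet(14/5, 13/5, 9/2)
obs 4: x=0 → posterior Dirichlet(19/5, 13/5, 9/2)
obs 5: x=0 → posterior Dirichlet(24/5, 13/5, 9/2)
obs 6: x=0 → posterior Dirichlet(29/5, 13/5, 9/2)

16/33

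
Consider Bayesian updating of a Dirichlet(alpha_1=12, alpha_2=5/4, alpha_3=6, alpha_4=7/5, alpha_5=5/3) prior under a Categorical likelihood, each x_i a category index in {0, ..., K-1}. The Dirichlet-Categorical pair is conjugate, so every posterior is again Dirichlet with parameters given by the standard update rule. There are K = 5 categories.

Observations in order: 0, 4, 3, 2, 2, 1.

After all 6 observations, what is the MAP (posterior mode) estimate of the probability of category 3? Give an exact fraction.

84/1399

obs 1: x=0 → posterior Dirichlet(13, 5/4, 6, 7/5, 5/3)
obs 2: x=4 → posterior Dirichlet(13, 5/4, 6, 7/5, 8/3)
obs 3: x=3 → posterior Dirichlet(13, 5/4, 6, 12/5, 8/3)
obs 4: x=2 → posterior Dirichlet(13, 5/4, 7, 12/5, 8/3)
obs 5: x=2 → posterior Dirichlet(13, 5/4, 8, 12/5, 8/3)
obs 6: x=1 → posterior Dirichlet(13, 9/4, 8, 12/5, 8/3)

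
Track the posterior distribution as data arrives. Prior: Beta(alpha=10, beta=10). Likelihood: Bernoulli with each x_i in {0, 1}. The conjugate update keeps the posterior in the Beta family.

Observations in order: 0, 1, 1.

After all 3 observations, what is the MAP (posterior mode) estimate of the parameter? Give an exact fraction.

11/21

obs 1: x=0 → posterior Beta(10, 11)
obs 2: x=1 → posterior Beta(11, 11)
obs 3: x=1 → posterior Beta(12, 11)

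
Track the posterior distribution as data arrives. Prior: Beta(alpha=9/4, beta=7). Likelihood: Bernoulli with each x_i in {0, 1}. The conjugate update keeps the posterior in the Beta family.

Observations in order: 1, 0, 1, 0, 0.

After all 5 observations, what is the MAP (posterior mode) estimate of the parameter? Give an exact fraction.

13/49

obs 1: x=1 → posterior Beta(13/4, 7)
obs 2: x=0 → posterior Beta(13/4, 8)
obs 3: x=1 → posterior Beta(17/4, 8)
obs 4: x=0 → posterior Beta(17/4, 9)
obs 5: x=0 → posterior Beta(17/4, 10)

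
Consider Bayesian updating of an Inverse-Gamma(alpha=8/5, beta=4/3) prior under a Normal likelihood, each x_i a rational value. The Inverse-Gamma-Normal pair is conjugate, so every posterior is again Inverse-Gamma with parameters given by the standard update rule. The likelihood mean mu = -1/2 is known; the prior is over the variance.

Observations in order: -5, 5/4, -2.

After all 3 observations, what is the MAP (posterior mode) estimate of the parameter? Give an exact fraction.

obs 1: x=-5 → posterior Inverse-Gamma(21/10, 275/24)
obs 2: x=5/4 → posterior Inverse-Gamma(13/5, 1247/96)
obs 3: x=-2 → posterior Inverse-Gamma(31/10, 1355/96)

6775/1968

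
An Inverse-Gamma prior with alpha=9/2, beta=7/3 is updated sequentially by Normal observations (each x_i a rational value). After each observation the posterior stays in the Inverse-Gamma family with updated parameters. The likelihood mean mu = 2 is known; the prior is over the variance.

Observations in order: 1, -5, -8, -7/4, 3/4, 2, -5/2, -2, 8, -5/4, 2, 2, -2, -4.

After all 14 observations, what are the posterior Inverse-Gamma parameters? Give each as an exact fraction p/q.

alpha=23/2, beta=14645/96

obs 1: x=1 → posterior Inverse-Gamma(5, 17/6)
obs 2: x=-5 → posterior Inverse-Gamma(11/2, 82/3)
obs 3: x=-8 → posterior Inverse-Gamma(6, 232/3)
obs 4: x=-7/4 → posterior Inverse-Gamma(13/2, 8099/96)
obs 5: x=3/4 → posterior Inverse-Gamma(7, 4087/48)
obs 6: x=2 → posterior Inverse-Gamma(15/2, 4087/48)
obs 7: x=-5/2 → posterior Inverse-Gamma(8, 4573/48)
obs 8: x=-2 → posterior Inverse-Gamma(17/2, 4957/48)
obs 9: x=8 → posterior Inverse-Gamma(9, 5821/48)
obs 10: x=-5/4 → posterior Inverse-Gamma(19/2, 12149/96)
obs 11: x=2 → posterior Inverse-Gamma(10, 12149/96)
obs 12: x=2 → posterior Inverse-Gamma(21/2, 12149/96)
obs 13: x=-2 → posterior Inverse-Gamma(11, 12917/96)
obs 14: x=-4 → posterior Inverse-Gamma(23/2, 14645/96)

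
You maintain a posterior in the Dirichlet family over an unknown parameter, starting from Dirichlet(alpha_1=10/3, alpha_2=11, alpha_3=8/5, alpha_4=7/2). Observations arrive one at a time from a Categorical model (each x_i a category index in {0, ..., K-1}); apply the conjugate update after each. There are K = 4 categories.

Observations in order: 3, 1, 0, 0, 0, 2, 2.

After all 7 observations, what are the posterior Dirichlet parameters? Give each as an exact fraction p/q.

alpha_1=19/3, alpha_2=12, alpha_3=18/5, alpha_4=9/2

obs 1: x=3 → posterior Dirichlet(10/3, 11, 8/5, 9/2)
obs 2: x=1 → posterior Dirichlet(10/3, 12, 8/5, 9/2)
obs 3: x=0 → posterior Dirichlet(13/3, 12, 8/5, 9/2)
obs 4: x=0 → posterior Dirichlet(16/3, 12, 8/5, 9/2)
obs 5: x=0 → posterior Dirichlet(19/3, 12, 8/5, 9/2)
obs 6: x=2 → posterior Dirichlet(19/3, 12, 13/5, 9/2)
obs 7: x=2 → posterior Dirichlet(19/3, 12, 18/5, 9/2)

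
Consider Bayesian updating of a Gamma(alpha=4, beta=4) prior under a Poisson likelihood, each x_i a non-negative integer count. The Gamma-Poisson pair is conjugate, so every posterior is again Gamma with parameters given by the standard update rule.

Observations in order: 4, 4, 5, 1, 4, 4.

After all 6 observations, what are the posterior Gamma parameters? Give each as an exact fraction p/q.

alpha=26, beta=10

obs 1: x=4 → posterior Gamma(8, 5)
obs 2: x=4 → posterior Gamma(12, 6)
obs 3: x=5 → posterior Gamma(17, 7)
obs 4: x=1 → posterior Gamma(18, 8)
obs 5: x=4 → posterior Gamma(22, 9)
obs 6: x=4 → posterior Gamma(26, 10)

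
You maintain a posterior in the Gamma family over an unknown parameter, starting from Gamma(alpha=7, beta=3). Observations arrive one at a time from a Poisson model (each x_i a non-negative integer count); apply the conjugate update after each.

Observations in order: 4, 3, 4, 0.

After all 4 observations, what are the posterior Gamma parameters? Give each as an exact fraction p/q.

alpha=18, beta=7

obs 1: x=4 → posterior Gamma(11, 4)
obs 2: x=3 → posterior Gamma(14, 5)
obs 3: x=4 → posterior Gamma(18, 6)
obs 4: x=0 → posterior Gamma(18, 7)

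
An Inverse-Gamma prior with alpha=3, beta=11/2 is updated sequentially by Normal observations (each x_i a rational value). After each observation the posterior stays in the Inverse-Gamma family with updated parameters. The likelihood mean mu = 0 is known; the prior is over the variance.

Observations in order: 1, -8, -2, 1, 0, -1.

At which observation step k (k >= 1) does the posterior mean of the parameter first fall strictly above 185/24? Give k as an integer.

obs 1: x=1 → posterior Inverse-Gamma(7/2, 6)
obs 2: x=-8 → posterior Inverse-Gamma(4, 38)
obs 3: x=-2 → posterior Inverse-Gamma(9/2, 40)
obs 4: x=1 → posterior Inverse-Gamma(5, 81/2)
obs 5: x=0 → posterior Inverse-Gamma(11/2, 81/2)
obs 6: x=-1 → posterior Inverse-Gamma(6, 41)

k = 2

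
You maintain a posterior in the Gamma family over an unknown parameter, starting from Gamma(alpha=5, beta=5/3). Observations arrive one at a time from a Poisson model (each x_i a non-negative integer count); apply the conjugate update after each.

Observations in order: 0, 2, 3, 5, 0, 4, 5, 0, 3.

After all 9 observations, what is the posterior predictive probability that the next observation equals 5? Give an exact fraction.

obs 1: x=0 → posterior Gamma(5, 8/3)
obs 2: x=2 → posterior Gamma(7, 11/3)
obs 3: x=3 → posterior Gamma(10, 14/3)
obs 4: x=5 → posterior Gamma(15, 17/3)
obs 5: x=0 → posterior Gamma(15, 20/3)
obs 6: x=4 → posterior Gamma(19, 23/3)
obs 7: x=5 → posterior Gamma(24, 26/3)
obs 8: x=0 → posterior Gamma(24, 29/3)
obs 9: x=3 → posterior Gamma(27, 32/3)

256908896745226400722700482383934499915669962752/3673494375190832806170050590299069881439208984375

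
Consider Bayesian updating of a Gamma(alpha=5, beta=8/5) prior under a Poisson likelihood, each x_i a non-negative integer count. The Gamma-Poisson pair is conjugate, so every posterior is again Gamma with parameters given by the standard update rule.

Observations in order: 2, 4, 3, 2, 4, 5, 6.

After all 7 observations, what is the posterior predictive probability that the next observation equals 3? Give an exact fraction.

obs 1: x=2 → posterior Gamma(7, 13/5)
obs 2: x=4 → posterior Gamma(11, 18/5)
obs 3: x=3 → posterior Gamma(14, 23/5)
obs 4: x=2 → posterior Gamma(16, 28/5)
obs 5: x=4 → posterior Gamma(20, 33/5)
obs 6: x=5 → posterior Gamma(25, 38/5)
obs 7: x=6 → posterior Gamma(31, 43/5)

18500629886207787832783694299464348939521149118615135875/90799213797329593597003107047915397696082426378976231424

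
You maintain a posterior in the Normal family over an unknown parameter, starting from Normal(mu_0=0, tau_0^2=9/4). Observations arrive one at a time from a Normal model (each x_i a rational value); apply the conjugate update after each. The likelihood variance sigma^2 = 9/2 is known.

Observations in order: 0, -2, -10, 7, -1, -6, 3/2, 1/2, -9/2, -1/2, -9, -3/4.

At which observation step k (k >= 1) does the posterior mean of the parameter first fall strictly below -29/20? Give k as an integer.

k = 3

obs 1: x=0 → posterior Normal(0, 3/2)
obs 2: x=-2 → posterior Normal(-1/2, 9/8)
obs 3: x=-10 → posterior Normal(-12/5, 9/10)
obs 4: x=7 → posterior Normal(-5/6, 3/4)
obs 5: x=-1 → posterior Normal(-6/7, 9/14)
obs 6: x=-6 → posterior Normal(-3/2, 9/16)
obs 7: x=3/2 → posterior Normal(-7/6, 1/2)
obs 8: x=1/2 → posterior Normal(-1, 9/20)
obs 9: x=-9/2 → posterior Normal(-29/22, 9/22)
obs 10: x=-1/2 → posterior Normal(-5/4, 3/8)
obs 11: x=-9 → posterior Normal(-24/13, 9/26)
obs 12: x=-3/4 → posterior Normal(-99/56, 9/28)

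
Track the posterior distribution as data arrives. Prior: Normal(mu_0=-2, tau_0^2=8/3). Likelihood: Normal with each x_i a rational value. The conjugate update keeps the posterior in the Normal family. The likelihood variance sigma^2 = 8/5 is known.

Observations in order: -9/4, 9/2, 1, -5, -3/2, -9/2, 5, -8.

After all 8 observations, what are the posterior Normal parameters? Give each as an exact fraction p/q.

mu_0=-239/172, tau_0^2=8/43

obs 1: x=-9/4 → posterior Normal(-69/32, 1)
obs 2: x=9/2 → posterior Normal(21/52, 8/13)
obs 3: x=1 → posterior Normal(41/72, 4/9)
obs 4: x=-5 → posterior Normal(-59/92, 8/23)
obs 5: x=-3/2 → posterior Normal(-89/112, 2/7)
obs 6: x=-9/2 → posterior Normal(-179/132, 8/33)
obs 7: x=5 → posterior Normal(-79/152, 4/19)
obs 8: x=-8 → posterior Normal(-239/172, 8/43)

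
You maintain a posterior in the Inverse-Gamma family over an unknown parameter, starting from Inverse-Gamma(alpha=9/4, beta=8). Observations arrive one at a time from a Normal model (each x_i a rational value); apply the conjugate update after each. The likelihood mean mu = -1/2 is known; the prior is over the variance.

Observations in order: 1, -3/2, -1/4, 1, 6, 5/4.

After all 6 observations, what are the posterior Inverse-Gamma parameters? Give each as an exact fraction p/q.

obs 1: x=1 → posterior Inverse-Gamma(11/4, 73/8)
obs 2: x=-3/2 → posterior Inverse-Gamma(13/4, 77/8)
obs 3: x=-1/4 → posterior Inverse-Gamma(15/4, 309/32)
obs 4: x=1 → posterior Inverse-Gamma(17/4, 345/32)
obs 5: x=6 → posterior Inverse-Gamma(19/4, 1021/32)
obs 6: x=5/4 → posterior Inverse-Gamma(21/4, 535/16)

alpha=21/4, beta=535/16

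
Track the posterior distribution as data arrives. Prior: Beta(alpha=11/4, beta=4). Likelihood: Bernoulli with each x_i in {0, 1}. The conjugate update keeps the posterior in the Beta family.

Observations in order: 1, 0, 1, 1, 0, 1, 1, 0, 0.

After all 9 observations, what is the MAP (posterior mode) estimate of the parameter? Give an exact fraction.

obs 1: x=1 → posterior Beta(15/4, 4)
obs 2: x=0 → posterior Beta(15/4, 5)
obs 3: x=1 → posterior Beta(19/4, 5)
obs 4: x=1 → posterior Beta(23/4, 5)
obs 5: x=0 → posterior Beta(23/4, 6)
obs 6: x=1 → posterior Beta(27/4, 6)
obs 7: x=1 → posterior Beta(31/4, 6)
obs 8: x=0 → posterior Beta(31/4, 7)
obs 9: x=0 → posterior Beta(31/4, 8)

27/55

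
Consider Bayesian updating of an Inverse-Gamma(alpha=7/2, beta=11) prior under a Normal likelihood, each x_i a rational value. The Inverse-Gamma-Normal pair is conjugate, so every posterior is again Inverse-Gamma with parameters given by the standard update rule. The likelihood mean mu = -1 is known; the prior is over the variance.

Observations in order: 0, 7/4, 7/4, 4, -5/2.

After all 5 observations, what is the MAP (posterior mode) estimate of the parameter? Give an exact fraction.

obs 1: x=0 → posterior Inverse-Gamma(4, 23/2)
obs 2: x=7/4 → posterior Inverse-Gamma(9/2, 489/32)
obs 3: x=7/4 → posterior Inverse-Gamma(5, 305/16)
obs 4: x=4 → posterior Inverse-Gamma(11/2, 505/16)
obs 5: x=-5/2 → posterior Inverse-Gamma(6, 523/16)

523/112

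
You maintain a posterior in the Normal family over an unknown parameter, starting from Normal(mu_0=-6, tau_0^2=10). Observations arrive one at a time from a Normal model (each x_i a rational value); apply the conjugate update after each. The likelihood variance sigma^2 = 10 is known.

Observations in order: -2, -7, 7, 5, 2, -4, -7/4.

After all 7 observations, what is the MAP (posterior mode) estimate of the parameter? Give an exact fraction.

obs 1: x=-2 → posterior Normal(-4, 5)
obs 2: x=-7 → posterior Normal(-5, 10/3)
obs 3: x=7 → posterior Normal(-2, 5/2)
obs 4: x=5 → posterior Normal(-3/5, 2)
obs 5: x=2 → posterior Normal(-1/6, 5/3)
obs 6: x=-4 → posterior Normal(-5/7, 10/7)
obs 7: x=-7/4 → posterior Normal(-27/32, 5/4)

-27/32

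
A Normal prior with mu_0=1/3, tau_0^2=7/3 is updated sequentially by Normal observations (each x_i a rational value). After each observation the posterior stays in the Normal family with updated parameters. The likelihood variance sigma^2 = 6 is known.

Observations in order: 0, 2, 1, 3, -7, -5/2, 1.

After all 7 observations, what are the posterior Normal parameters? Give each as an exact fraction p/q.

obs 1: x=0 → posterior Normal(6/25, 42/25)
obs 2: x=2 → posterior Normal(5/8, 21/16)
obs 3: x=1 → posterior Normal(9/13, 14/13)
obs 4: x=3 → posterior Normal(24/23, 21/23)
obs 5: x=-7 → posterior Normal(-1/53, 42/53)
obs 6: x=-5/2 → posterior Normal(-37/120, 7/10)
obs 7: x=1 → posterior Normal(-23/134, 42/67)

mu_0=-23/134, tau_0^2=42/67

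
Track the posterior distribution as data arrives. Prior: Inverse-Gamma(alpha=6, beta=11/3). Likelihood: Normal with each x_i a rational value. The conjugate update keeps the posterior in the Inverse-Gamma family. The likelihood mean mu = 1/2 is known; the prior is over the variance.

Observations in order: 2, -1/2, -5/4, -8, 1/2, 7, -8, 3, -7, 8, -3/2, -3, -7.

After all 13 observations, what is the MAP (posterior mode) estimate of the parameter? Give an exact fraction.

18799/1296

obs 1: x=2 → posterior Inverse-Gamma(13/2, 115/24)
obs 2: x=-1/2 → posterior Inverse-Gamma(7, 127/24)
obs 3: x=-5/4 → posterior Inverse-Gamma(15/2, 655/96)
obs 4: x=-8 → posterior Inverse-Gamma(8, 4123/96)
obs 5: x=1/2 → posterior Inverse-Gamma(17/2, 4123/96)
obs 6: x=7 → posterior Inverse-Gamma(9, 6151/96)
obs 7: x=-8 → posterior Inverse-Gamma(19/2, 9619/96)
obs 8: x=3 → posterior Inverse-Gamma(10, 9919/96)
obs 9: x=-7 → posterior Inverse-Gamma(21/2, 12619/96)
obs 10: x=8 → posterior Inverse-Gamma(11, 15319/96)
obs 11: x=-3/2 → posterior Inverse-Gamma(23/2, 15511/96)
obs 12: x=-3 → posterior Inverse-Gamma(12, 16099/96)
obs 13: x=-7 → posterior Inverse-Gamma(25/2, 18799/96)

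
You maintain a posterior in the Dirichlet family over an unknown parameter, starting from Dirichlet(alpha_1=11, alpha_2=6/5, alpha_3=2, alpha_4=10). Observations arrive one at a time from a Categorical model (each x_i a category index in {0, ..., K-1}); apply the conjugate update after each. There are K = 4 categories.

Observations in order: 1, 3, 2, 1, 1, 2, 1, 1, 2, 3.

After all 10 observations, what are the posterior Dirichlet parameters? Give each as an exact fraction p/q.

obs 1: x=1 → posterior Dirichlet(11, 11/5, 2, 10)
obs 2: x=3 → posterior Dirichlet(11, 11/5, 2, 11)
obs 3: x=2 → posterior Dirichlet(11, 11/5, 3, 11)
obs 4: x=1 → posterior Dirichlet(11, 16/5, 3, 11)
obs 5: x=1 → posterior Dirichlet(11, 21/5, 3, 11)
obs 6: x=2 → posterior Dirichlet(11, 21/5, 4, 11)
obs 7: x=1 → posterior Dirichlet(11, 26/5, 4, 11)
obs 8: x=1 → posterior Dirichlet(11, 31/5, 4, 11)
obs 9: x=2 → posterior Dirichlet(11, 31/5, 5, 11)
obs 10: x=3 → posterior Dirichlet(11, 31/5, 5, 12)

alpha_1=11, alpha_2=31/5, alpha_3=5, alpha_4=12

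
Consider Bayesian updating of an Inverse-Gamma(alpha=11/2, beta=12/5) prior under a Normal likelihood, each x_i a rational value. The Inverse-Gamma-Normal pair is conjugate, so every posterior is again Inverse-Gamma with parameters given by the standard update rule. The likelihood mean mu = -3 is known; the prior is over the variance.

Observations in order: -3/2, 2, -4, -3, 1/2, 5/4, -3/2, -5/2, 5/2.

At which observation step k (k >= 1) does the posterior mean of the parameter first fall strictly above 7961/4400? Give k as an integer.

k = 2

obs 1: x=-3/2 → posterior Inverse-Gamma(6, 141/40)
obs 2: x=2 → posterior Inverse-Gamma(13/2, 641/40)
obs 3: x=-4 → posterior Inverse-Gamma(7, 661/40)
obs 4: x=-3 → posterior Inverse-Gamma(15/2, 661/40)
obs 5: x=1/2 → posterior Inverse-Gamma(8, 453/20)
obs 6: x=5/4 → posterior Inverse-Gamma(17/2, 5069/160)
obs 7: x=-3/2 → posterior Inverse-Gamma(9, 5249/160)
obs 8: x=-5/2 → posterior Inverse-Gamma(19/2, 5269/160)
obs 9: x=5/2 → posterior Inverse-Gamma(10, 7689/160)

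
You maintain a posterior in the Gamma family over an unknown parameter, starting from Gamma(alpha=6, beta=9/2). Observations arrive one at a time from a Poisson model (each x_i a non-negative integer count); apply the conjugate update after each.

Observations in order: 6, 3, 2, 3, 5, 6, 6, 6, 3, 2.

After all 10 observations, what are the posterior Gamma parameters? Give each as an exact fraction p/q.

obs 1: x=6 → posterior Gamma(12, 11/2)
obs 2: x=3 → posterior Gamma(15, 13/2)
obs 3: x=2 → posterior Gamma(17, 15/2)
obs 4: x=3 → posterior Gamma(20, 17/2)
obs 5: x=5 → posterior Gamma(25, 19/2)
obs 6: x=6 → posterior Gamma(31, 21/2)
obs 7: x=6 → posterior Gamma(37, 23/2)
obs 8: x=6 → posterior Gamma(43, 25/2)
obs 9: x=3 → posterior Gamma(46, 27/2)
obs 10: x=2 → posterior Gamma(48, 29/2)

alpha=48, beta=29/2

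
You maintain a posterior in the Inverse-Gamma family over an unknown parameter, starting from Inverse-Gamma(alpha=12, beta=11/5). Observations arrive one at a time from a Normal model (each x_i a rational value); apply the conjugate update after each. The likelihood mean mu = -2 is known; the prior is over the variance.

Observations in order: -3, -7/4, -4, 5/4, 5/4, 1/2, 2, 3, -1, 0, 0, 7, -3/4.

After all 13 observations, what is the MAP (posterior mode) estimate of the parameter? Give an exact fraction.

847/195

obs 1: x=-3 → posterior Inverse-Gamma(25/2, 27/10)
obs 2: x=-7/4 → posterior Inverse-Gamma(13, 437/160)
obs 3: x=-4 → posterior Inverse-Gamma(27/2, 757/160)
obs 4: x=5/4 → posterior Inverse-Gamma(14, 801/80)
obs 5: x=5/4 → posterior Inverse-Gamma(29/2, 2447/160)
obs 6: x=1/2 → posterior Inverse-Gamma(15, 2947/160)
obs 7: x=2 → posterior Inverse-Gamma(31/2, 4227/160)
obs 8: x=3 → posterior Inverse-Gamma(16, 6227/160)
obs 9: x=-1 → posterior Inverse-Gamma(33/2, 6307/160)
obs 10: x=0 → posterior Inverse-Gamma(17, 6627/160)
obs 11: x=0 → posterior Inverse-Gamma(35/2, 6947/160)
obs 12: x=7 → posterior Inverse-Gamma(18, 13427/160)
obs 13: x=-3/4 → posterior Inverse-Gamma(37/2, 847/10)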